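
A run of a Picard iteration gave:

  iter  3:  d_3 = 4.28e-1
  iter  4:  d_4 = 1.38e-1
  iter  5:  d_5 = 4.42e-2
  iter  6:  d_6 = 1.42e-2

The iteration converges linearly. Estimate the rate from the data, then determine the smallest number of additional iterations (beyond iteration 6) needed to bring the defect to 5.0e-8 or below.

Rate ρ ≈ d_6/d_5 = 1.42e-2/4.42e-2 = 0.3213.
After j more steps, d_{6+j} ≈ 1.42e-2·ρ^j; need ρ^j ≤ 5.0e-8/1.42e-2 = 3.52113e-06.
j ≥ ln(3.52113e-06)/ln(0.3213) = -12.5567/-1.13538 = 11.059.
So 12 more iterations are needed.

12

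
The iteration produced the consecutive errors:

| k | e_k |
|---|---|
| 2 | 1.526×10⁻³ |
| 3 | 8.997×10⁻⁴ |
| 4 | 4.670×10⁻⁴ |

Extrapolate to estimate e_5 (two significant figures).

First estimate the order: p ≈ ln(e_4/e_3) / ln(e_3/e_2) = ln(4.670×10⁻⁴/8.997×10⁻⁴)/ln(8.997×10⁻⁴/1.526×10⁻³) = ln(0.519062)/ln(0.589581) ≈ 1.2411.
Then e_5 ≈ e_4·(e_4/e_3)^p = 4.670×10⁻⁴·(0.519062)^1.2411 = 4.670×10⁻⁴·0.443158 ≈ 0.000207.

2.1e-4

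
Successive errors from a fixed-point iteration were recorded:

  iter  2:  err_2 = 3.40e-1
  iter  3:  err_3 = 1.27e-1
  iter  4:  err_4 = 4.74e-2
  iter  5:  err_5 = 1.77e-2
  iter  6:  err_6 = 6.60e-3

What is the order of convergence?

Consecutive ratios: err_6/err_5 = 6.60e-3/1.77e-2 = 0.372881, err_5/err_4 = 1.77e-2/4.74e-2 = 0.373418.
p ≈ ln(0.372881)/ln(0.373418) = -0.9865/-0.9851 ≈ 1.00.
So the convergence is linear (order 1).

1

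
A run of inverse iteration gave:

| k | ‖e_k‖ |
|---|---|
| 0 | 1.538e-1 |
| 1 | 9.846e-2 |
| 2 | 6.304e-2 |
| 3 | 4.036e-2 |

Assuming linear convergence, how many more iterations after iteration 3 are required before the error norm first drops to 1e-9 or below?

40

Rate ρ ≈ ‖e_3‖/‖e_2‖ = 4.036e-2/6.304e-2 = 0.6402.
After j more steps, ‖e_{3+j}‖ ≈ 4.036e-2·ρ^j; need ρ^j ≤ 1e-9/4.036e-2 = 2.4777e-08.
j ≥ ln(2.4777e-08)/ln(0.6402) = -17.5134/-0.44597 = 39.270.
So 40 more iterations are needed.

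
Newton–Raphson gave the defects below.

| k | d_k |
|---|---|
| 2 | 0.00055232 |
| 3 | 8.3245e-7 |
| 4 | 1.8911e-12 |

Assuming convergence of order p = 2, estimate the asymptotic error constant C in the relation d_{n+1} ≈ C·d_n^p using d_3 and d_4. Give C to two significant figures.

2.7

C ≈ d_4 / d_3^2
  = 1.8911e-12 / (8.3245e-7)^2
  = 1.8911e-12 / 6.92973e-13 ≈ 2.729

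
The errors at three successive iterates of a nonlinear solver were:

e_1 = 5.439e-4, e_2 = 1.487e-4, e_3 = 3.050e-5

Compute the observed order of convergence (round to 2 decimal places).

1.22

p ≈ ln(e_3/e_2) / ln(e_2/e_1)
  = ln(3.050e-5/1.487e-4) / ln(1.487e-4/5.439e-4)
  = ln(0.205111) / ln(0.273396)
  = -1.58420 / -1.29683 ≈ 1.22159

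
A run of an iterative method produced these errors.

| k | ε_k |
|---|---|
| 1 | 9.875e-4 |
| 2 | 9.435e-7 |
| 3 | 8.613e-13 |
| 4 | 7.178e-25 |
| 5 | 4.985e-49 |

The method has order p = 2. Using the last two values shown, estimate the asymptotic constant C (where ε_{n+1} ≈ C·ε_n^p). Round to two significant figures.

0.97

C ≈ ε_5 / ε_4^2
  = 4.985e-49 / (7.178e-25)^2
  = 4.985e-49 / 5.15237e-49 ≈ 0.96752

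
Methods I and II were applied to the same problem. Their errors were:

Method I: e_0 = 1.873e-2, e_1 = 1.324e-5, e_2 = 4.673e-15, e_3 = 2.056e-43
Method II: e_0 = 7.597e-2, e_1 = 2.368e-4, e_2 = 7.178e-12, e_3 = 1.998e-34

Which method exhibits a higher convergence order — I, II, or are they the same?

Method I: p ≈ ln(2.056e-43/4.673e-15)/ln(4.673e-15/1.324e-5) ≈ 3.00.
Method II: p ≈ ln(1.998e-34/7.178e-12)/ln(7.178e-12/2.368e-4) ≈ 3.00.
Both orders ≈ 3.0 — effectively the same.

same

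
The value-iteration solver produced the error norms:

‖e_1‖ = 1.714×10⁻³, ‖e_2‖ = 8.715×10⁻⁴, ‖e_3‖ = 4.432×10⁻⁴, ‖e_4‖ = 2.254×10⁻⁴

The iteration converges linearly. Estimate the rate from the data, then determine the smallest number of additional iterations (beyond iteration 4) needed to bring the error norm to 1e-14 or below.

36

Rate ρ ≈ ‖e_4‖/‖e_3‖ = 2.254×10⁻⁴/4.432×10⁻⁴ = 0.5086.
After j more steps, ‖e_{4+j}‖ ≈ 2.254×10⁻⁴·ρ^j; need ρ^j ≤ 1e-14/2.254×10⁻⁴ = 4.43656e-11.
j ≥ ln(4.43656e-11)/ln(0.5086) = -23.8386/-0.67609 = 35.260.
So 36 more iterations are needed.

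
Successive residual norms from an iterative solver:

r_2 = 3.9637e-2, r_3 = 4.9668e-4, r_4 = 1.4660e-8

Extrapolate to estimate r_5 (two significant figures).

First estimate the order: p ≈ ln(r_4/r_3) / ln(r_3/r_2) = ln(1.4660e-8/4.9668e-4)/ln(4.9668e-4/3.9637e-2) = ln(2.9516e-05)/ln(0.0125307) ≈ 2.3816.
Then r_5 ≈ r_4·(r_4/r_3)^p = 1.4660e-8·(2.9516e-05)^2.3816 = 1.4660e-8·1.62738e-11 ≈ 2.386e-19.

2.4e-19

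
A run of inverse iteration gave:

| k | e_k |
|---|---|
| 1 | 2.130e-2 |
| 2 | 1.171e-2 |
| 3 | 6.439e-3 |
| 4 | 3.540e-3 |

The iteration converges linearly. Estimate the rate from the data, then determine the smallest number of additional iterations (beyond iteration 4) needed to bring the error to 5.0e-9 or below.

Rate ρ ≈ e_4/e_3 = 3.540e-3/6.439e-3 = 0.5498.
After j more steps, e_{4+j} ≈ 3.540e-3·ρ^j; need ρ^j ≤ 5.0e-9/3.540e-3 = 1.41243e-06.
j ≥ ln(1.41243e-06)/ln(0.5498) = -13.4702/-0.59820 = 22.518.
So 23 more iterations are needed.

23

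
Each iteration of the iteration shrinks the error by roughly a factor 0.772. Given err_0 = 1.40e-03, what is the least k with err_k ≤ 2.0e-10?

61

After k steps, err_k ≈ 1.40e-03·0.772^k.
Need 0.772^k ≤ 2.0e-10/1.40e-03 = 1.42857e-07.
k ≥ ln(1.42857e-07)/ln(0.772) = -15.7614/-0.25877 = 60.909.
Smallest integer k = 61.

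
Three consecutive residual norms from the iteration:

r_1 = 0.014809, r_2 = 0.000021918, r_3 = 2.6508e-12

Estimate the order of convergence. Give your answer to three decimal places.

p ≈ ln(r_3/r_2) / ln(r_2/r_1)
  = ln(2.6508e-12/0.000021918) / ln(0.000021918/0.014809)
  = ln(1.20942e-07) / ln(0.00148005)
  = -15.927955 / -6.515679 ≈ 2.444558

2.445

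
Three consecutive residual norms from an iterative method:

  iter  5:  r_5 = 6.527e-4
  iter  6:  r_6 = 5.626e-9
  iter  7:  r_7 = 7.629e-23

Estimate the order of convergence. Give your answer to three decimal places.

p ≈ ln(r_7/r_6) / ln(r_6/r_5)
  = ln(7.629e-23/5.626e-9) / ln(5.626e-9/6.527e-4)
  = ln(1.35603e-14) / ln(8.61958e-06)
  = -31.931630 / -11.661474 ≈ 2.738216

2.738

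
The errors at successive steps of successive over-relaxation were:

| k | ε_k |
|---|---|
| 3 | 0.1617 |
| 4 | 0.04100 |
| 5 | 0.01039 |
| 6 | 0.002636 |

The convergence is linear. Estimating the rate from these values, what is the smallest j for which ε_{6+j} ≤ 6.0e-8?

8

Rate ρ ≈ ε_6/ε_5 = 0.002636/0.01039 = 0.2537.
After j more steps, ε_{6+j} ≈ 0.002636·ρ^j; need ρ^j ≤ 6.0e-8/0.002636 = 2.27618e-05.
j ≥ ln(2.27618e-05)/ln(0.2537) = -10.6904/-1.37160 = 7.794.
So 8 more iterations are needed.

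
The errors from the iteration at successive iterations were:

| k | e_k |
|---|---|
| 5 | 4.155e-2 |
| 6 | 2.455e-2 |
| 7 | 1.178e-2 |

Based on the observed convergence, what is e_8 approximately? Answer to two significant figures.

4.2e-3

First estimate the order: p ≈ ln(e_7/e_6) / ln(e_6/e_5) = ln(1.178e-2/2.455e-2)/ln(2.455e-2/4.155e-2) = ln(0.479837)/ln(0.590854) ≈ 1.3955.
Then e_8 ≈ e_7·(e_7/e_6)^p = 1.178e-2·(0.479837)^1.3955 = 1.178e-2·0.358894 ≈ 0.004228.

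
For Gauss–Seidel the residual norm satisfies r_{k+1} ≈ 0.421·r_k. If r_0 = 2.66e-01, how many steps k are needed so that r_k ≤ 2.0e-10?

25

After k steps, r_k ≈ 2.66e-01·0.421^k.
Need 0.421^k ≤ 2.0e-10/2.66e-01 = 7.5188e-10.
k ≥ ln(7.5188e-10)/ln(0.421) = -21.0084/-0.86512 = 24.284.
Smallest integer k = 25.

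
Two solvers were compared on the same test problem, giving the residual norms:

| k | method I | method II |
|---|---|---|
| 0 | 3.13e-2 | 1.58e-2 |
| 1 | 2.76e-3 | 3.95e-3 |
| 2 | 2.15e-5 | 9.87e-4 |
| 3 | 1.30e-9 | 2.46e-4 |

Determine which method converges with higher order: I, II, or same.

Method I: p ≈ ln(1.30e-9/2.15e-5)/ln(2.15e-5/2.76e-3) ≈ 2.00.
Method II: p ≈ ln(2.46e-4/9.87e-4)/ln(9.87e-4/3.95e-3) ≈ 1.00.
Method I has the higher order (≈2.0 vs ≈1.0).

I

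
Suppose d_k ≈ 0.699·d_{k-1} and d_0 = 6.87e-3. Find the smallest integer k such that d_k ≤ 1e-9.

44

After k steps, d_k ≈ 6.87e-3·0.699^k.
Need 0.699^k ≤ 1e-9/6.87e-3 = 1.4556e-07.
k ≥ ln(1.4556e-07)/ln(0.699) = -15.7427/-0.35810 = 43.962.
Smallest integer k = 44.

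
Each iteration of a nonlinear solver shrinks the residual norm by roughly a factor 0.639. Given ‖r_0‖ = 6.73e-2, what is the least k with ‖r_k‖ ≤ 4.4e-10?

After k steps, ‖r_k‖ ≈ 6.73e-2·0.639^k.
Need 0.639^k ≤ 4.4e-10/6.73e-2 = 6.53789e-09.
k ≥ ln(6.53789e-09)/ln(0.639) = -18.8457/-0.44785 = 42.080.
Smallest integer k = 43.

43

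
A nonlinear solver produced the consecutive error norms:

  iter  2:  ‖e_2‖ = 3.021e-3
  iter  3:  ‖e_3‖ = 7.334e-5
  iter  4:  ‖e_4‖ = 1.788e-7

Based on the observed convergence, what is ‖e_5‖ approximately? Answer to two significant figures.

First estimate the order: p ≈ ln(‖e_4‖/‖e_3‖) / ln(‖e_3‖/‖e_2‖) = ln(1.788e-7/7.334e-5)/ln(7.334e-5/3.021e-3) = ln(0.00243796)/ln(0.0242767) ≈ 1.6181.
Then ‖e_5‖ ≈ ‖e_4‖·(‖e_4‖/‖e_3‖)^p = 1.788e-7·(0.00243796)^1.6181 = 1.788e-7·5.9149e-05 ≈ 1.058e-11.

1.1e-11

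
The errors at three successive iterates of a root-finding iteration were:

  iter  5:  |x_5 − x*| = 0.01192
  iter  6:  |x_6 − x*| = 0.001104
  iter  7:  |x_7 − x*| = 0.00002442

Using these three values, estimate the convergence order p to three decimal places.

1.602

p ≈ ln(|x_7 − x*|/|x_6 − x*|) / ln(|x_6 − x*|/|x_5 − x*|)
  = ln(0.00002442/0.001104) / ln(0.001104/0.01192)
  = ln(0.0221196) / ln(0.0926174)
  = -3.811291 / -2.379278 ≈ 1.601869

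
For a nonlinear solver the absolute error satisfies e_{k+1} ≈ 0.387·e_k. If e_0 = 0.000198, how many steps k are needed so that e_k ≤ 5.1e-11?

After k steps, e_k ≈ 0.000198·0.387^k.
Need 0.387^k ≤ 5.1e-11/0.000198 = 2.57576e-07.
k ≥ ln(2.57576e-07)/ln(0.387) = -15.1720/-0.94933 = 15.982.
Smallest integer k = 16.

16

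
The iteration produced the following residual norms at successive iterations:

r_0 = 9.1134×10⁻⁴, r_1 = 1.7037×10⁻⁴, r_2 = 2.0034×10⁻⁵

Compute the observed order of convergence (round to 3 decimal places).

1.276

p ≈ ln(r_2/r_1) / ln(r_1/r_0)
  = ln(2.0034×10⁻⁵/1.7037×10⁻⁴) / ln(1.7037×10⁻⁴/9.1134×10⁻⁴)
  = ln(0.117591) / ln(0.186944)
  = -2.140543 / -1.676946 ≈ 1.276453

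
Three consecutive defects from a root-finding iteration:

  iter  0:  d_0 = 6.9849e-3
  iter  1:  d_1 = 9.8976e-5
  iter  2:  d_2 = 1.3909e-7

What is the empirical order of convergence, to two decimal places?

1.54

p ≈ ln(d_2/d_1) / ln(d_1/d_0)
  = ln(1.3909e-7/9.8976e-5) / ln(9.8976e-5/6.9849e-3)
  = ln(0.00140529) / ln(0.01417)
  = -6.56751 / -4.25663 ≈ 1.54289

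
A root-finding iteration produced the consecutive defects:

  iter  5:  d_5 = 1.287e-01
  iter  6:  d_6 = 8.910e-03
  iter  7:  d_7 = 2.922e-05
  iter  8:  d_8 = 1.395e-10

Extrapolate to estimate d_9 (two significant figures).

First estimate the order: p ≈ ln(d_8/d_7) / ln(d_7/d_6) = ln(1.395e-10/2.922e-05)/ln(2.922e-05/8.910e-03) = ln(4.77413e-06)/ln(0.00327946) ≈ 2.1420.
Then d_9 ≈ d_8·(d_8/d_7)^p = 1.395e-10·(4.77413e-06)^2.1420 = 1.395e-10·4.00121e-12 ≈ 5.582e-22.

5.6e-22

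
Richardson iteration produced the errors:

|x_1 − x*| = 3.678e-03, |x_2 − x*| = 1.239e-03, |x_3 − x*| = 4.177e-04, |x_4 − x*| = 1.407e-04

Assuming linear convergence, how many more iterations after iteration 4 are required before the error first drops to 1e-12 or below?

18

Rate ρ ≈ |x_4 − x*|/|x_3 − x*| = 1.407e-04/4.177e-04 = 0.3368.
After j more steps, |x_{4+j} − x*| ≈ 1.407e-04·ρ^j; need ρ^j ≤ 1e-12/1.407e-04 = 7.10732e-09.
j ≥ ln(7.10732e-09)/ln(0.3368) = -18.7621/-1.08827 = 17.240.
So 18 more iterations are needed.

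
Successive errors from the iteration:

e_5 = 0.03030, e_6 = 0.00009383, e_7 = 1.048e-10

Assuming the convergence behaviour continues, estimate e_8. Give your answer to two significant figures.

8.0e-25

First estimate the order: p ≈ ln(e_7/e_6) / ln(e_6/e_5) = ln(1.048e-10/0.00009383)/ln(0.00009383/0.03030) = ln(1.11691e-06)/ln(0.0030967) ≈ 2.3722.
Then e_8 ≈ e_7·(e_7/e_6)^p = 1.048e-10·(1.11691e-06)^2.3722 = 1.048e-10·7.59817e-15 ≈ 7.963e-25.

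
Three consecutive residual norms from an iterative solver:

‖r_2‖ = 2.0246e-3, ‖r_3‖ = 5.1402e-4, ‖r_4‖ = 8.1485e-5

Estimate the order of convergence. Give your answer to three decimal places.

1.344

p ≈ ln(‖r_4‖/‖r_3‖) / ln(‖r_3‖/‖r_2‖)
  = ln(8.1485e-5/5.1402e-4) / ln(5.1402e-4/2.0246e-3)
  = ln(0.158525) / ln(0.253887)
  = -1.841843 / -1.370866 ≈ 1.343562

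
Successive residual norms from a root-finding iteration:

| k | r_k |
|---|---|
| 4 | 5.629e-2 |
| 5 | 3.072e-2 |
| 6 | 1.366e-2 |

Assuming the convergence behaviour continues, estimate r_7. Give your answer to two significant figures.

4.6e-3

First estimate the order: p ≈ ln(r_6/r_5) / ln(r_5/r_4) = ln(1.366e-2/3.072e-2)/ln(3.072e-2/5.629e-2) = ln(0.444661)/ln(0.545745) ≈ 1.3382.
Then r_7 ≈ r_6·(r_6/r_5)^p = 1.366e-2·(0.444661)^1.3382 = 1.366e-2·0.338059 ≈ 0.004618.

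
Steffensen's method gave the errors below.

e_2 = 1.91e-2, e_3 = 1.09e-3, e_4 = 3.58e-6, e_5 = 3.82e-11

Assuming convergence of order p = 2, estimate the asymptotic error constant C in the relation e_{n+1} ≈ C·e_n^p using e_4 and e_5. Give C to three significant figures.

C ≈ e_5 / e_4^2
  = 3.82e-11 / (3.58e-6)^2
  = 3.82e-11 / 1.28164e-11 ≈ 2.9806

2.98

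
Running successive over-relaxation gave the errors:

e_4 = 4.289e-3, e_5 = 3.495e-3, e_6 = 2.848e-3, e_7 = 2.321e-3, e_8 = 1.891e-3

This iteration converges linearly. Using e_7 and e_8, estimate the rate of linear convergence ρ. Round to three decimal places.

ρ ≈ e_8/e_7 = 1.891e-3/2.321e-3 = 0.81474

0.815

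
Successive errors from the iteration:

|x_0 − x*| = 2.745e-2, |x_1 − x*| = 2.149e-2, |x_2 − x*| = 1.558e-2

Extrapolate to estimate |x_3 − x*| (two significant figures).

First estimate the order: p ≈ ln(|x_2 − x*|/|x_1 − x*|) / ln(|x_1 − x*|/|x_0 − x*|) = ln(1.558e-2/2.149e-2)/ln(2.149e-2/2.745e-2) = ln(0.724988)/ln(0.782878) ≈ 1.3138.
Then |x_3 − x*| ≈ |x_2 − x*|·(|x_2 − x*|/|x_1 − x*|)^p = 1.558e-2·(0.724988)^1.3138 = 1.558e-2·0.655394 ≈ 0.01021.

1.0e-2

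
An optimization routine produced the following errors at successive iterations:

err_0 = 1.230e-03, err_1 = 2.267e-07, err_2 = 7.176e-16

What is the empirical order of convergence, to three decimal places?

2.276

p ≈ ln(err_2/err_1) / ln(err_1/err_0)
  = ln(7.176e-16/2.267e-07) / ln(2.267e-07/1.230e-03)
  = ln(3.16542e-09) / ln(0.000184309)
  = -19.570980 / -8.598897 ≈ 2.275987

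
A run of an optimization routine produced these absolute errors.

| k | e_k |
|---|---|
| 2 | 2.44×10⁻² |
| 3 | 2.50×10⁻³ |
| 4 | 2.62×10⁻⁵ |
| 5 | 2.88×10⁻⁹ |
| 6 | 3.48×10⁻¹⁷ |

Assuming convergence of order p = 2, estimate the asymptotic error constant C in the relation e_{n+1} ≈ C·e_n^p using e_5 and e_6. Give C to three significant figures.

C ≈ e_6 / e_5^2
  = 3.48×10⁻¹⁷ / (2.88×10⁻⁹)^2
  = 3.48×10⁻¹⁷ / 8.2944e-18 ≈ 4.1956

4.20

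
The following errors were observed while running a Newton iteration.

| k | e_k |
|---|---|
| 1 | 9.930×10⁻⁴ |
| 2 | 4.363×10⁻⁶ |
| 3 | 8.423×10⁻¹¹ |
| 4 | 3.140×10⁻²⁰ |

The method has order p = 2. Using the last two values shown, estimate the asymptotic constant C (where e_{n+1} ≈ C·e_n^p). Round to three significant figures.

4.43

C ≈ e_4 / e_3^2
  = 3.140×10⁻²⁰ / (8.423×10⁻¹¹)^2
  = 3.140×10⁻²⁰ / 7.09469e-21 ≈ 4.4258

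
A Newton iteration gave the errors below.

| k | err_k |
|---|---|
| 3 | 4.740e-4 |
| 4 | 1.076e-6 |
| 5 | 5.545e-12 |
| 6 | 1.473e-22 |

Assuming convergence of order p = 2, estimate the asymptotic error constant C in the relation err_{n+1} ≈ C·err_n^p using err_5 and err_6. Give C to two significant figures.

C ≈ err_6 / err_5^2
  = 1.473e-22 / (5.545e-12)^2
  = 1.473e-22 / 3.0747e-23 ≈ 4.7907

4.8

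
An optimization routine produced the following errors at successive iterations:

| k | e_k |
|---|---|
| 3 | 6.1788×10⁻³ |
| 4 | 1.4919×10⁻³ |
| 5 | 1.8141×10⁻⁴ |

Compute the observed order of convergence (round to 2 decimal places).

p ≈ ln(e_5/e_4) / ln(e_4/e_3)
  = ln(1.8141×10⁻⁴/1.4919×10⁻³) / ln(1.4919×10⁻³/6.1788×10⁻³)
  = ln(0.121597) / ln(0.241455)
  = -2.10704 / -1.42107 ≈ 1.48271

1.48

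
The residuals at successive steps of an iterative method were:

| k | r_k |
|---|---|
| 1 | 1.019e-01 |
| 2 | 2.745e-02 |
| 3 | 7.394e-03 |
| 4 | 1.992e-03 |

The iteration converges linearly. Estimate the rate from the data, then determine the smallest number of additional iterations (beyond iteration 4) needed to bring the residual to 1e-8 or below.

10

Rate ρ ≈ r_4/r_3 = 1.992e-03/7.394e-03 = 0.2694.
After j more steps, r_{4+j} ≈ 1.992e-03·ρ^j; need ρ^j ≤ 1e-8/1.992e-03 = 5.02008e-06.
j ≥ ln(5.02008e-06)/ln(0.2694) = -12.2021/-1.31156 = 9.304.
So 10 more iterations are needed.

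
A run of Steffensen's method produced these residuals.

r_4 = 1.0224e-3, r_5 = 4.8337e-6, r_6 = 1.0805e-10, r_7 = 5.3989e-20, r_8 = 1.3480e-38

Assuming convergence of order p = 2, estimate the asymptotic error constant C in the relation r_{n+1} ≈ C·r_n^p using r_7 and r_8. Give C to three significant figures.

4.62

C ≈ r_8 / r_7^2
  = 1.3480e-38 / (5.3989e-20)^2
  = 1.3480e-38 / 2.91481e-39 ≈ 4.6247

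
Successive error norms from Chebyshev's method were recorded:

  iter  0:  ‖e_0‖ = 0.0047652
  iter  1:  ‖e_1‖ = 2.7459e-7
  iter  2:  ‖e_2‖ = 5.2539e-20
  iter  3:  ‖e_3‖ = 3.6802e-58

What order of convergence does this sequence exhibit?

3

Consecutive ratios: ‖e_3‖/‖e_2‖ = 3.6802e-58/5.2539e-20 = 7.0047e-39, ‖e_2‖/‖e_1‖ = 5.2539e-20/2.7459e-7 = 1.91336e-13.
p ≈ ln(7.0047e-39)/ln(1.91336e-13) = -87.8542/-29.2847 ≈ 3.00.
So the convergence is cubic (order 3).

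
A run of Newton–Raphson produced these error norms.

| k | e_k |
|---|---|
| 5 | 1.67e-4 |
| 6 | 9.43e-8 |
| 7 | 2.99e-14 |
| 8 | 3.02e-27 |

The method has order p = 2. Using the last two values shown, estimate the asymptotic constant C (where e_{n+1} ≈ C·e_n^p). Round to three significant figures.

C ≈ e_8 / e_7^2
  = 3.02e-27 / (2.99e-14)^2
  = 3.02e-27 / 8.9401e-28 ≈ 3.378

3.38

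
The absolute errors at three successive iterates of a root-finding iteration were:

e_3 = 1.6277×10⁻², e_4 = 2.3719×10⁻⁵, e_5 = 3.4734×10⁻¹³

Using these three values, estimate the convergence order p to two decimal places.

p ≈ ln(e_5/e_4) / ln(e_4/e_3)
  = ln(3.4734×10⁻¹³/2.3719×10⁻⁵) / ln(2.3719×10⁻⁵/1.6277×10⁻²)
  = ln(1.4644e-08) / ln(0.00145721)
  = -18.03924 / -6.53123 ≈ 2.76200

2.76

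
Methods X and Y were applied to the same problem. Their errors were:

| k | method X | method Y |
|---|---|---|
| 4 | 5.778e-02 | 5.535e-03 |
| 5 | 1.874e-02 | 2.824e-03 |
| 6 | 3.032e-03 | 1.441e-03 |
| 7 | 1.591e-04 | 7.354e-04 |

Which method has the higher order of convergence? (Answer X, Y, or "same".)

Method X: p ≈ ln(1.591e-04/3.032e-03)/ln(3.032e-03/1.874e-02) ≈ 1.62.
Method Y: p ≈ ln(7.354e-04/1.441e-03)/ln(1.441e-03/2.824e-03) ≈ 1.00.
Method X has the higher order (≈1.6 vs ≈1.0).

X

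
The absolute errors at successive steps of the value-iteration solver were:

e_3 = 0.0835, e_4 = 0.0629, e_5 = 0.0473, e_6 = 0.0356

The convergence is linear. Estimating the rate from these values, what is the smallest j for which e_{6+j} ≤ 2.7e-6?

34

Rate ρ ≈ e_6/e_5 = 0.0356/0.0473 = 0.7526.
After j more steps, e_{6+j} ≈ 0.0356·ρ^j; need ρ^j ≤ 2.7e-6/0.0356 = 7.58427e-05.
j ≥ ln(7.58427e-05)/ln(0.7526) = -9.4868/-0.28422 = 33.378.
So 34 more iterations are needed.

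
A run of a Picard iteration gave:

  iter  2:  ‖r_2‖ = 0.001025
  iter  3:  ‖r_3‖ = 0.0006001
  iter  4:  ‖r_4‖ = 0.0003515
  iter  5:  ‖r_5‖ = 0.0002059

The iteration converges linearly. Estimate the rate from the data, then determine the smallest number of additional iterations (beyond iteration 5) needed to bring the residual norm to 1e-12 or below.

Rate ρ ≈ ‖r_5‖/‖r_4‖ = 0.0002059/0.0003515 = 0.5858.
After j more steps, ‖r_{5+j}‖ ≈ 0.0002059·ρ^j; need ρ^j ≤ 1e-12/0.0002059 = 4.85673e-09.
j ≥ ln(4.85673e-09)/ln(0.5858) = -19.1429/-0.53478 = 35.796.
So 36 more iterations are needed.

36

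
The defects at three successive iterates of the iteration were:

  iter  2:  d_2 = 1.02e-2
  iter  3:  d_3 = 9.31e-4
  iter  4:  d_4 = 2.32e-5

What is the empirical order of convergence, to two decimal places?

1.54

p ≈ ln(d_4/d_3) / ln(d_3/d_2)
  = ln(2.32e-5/9.31e-4) / ln(9.31e-4/1.02e-2)
  = ln(0.0249194) / ln(0.0912745)
  = -3.69211 / -2.39388 ≈ 1.54231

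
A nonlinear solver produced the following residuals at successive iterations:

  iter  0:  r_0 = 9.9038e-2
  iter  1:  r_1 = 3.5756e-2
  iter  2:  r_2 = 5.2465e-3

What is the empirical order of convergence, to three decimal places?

1.884

p ≈ ln(r_2/r_1) / ln(r_1/r_0)
  = ln(5.2465e-3/3.5756e-2) / ln(3.5756e-2/9.9038e-2)
  = ln(0.146731) / ln(0.361033)
  = -1.919154 / -1.018786 ≈ 1.883766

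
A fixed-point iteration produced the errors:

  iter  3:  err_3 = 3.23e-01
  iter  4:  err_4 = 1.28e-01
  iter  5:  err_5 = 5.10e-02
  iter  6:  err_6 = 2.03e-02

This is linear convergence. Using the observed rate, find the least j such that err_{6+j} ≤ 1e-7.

14

Rate ρ ≈ err_6/err_5 = 2.03e-02/5.10e-02 = 0.3980.
After j more steps, err_{6+j} ≈ 2.03e-02·ρ^j; need ρ^j ≤ 1e-7/2.03e-02 = 4.92611e-06.
j ≥ ln(4.92611e-06)/ln(0.3980) = -12.2210/-0.92130 = 13.265.
So 14 more iterations are needed.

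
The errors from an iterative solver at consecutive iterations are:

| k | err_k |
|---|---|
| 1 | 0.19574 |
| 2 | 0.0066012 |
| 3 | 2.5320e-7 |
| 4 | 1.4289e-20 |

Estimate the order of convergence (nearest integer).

Consecutive ratios: err_4/err_3 = 1.4289e-20/2.5320e-7 = 5.64336e-14, err_3/err_2 = 2.5320e-7/0.0066012 = 3.83567e-05.
p ≈ ln(5.64336e-14)/ln(3.83567e-05) = -30.5057/-10.1686 ≈ 3.00.
So the convergence is cubic (order 3).

3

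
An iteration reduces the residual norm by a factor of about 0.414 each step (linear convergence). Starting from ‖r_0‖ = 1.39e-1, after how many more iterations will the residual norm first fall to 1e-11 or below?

After k steps, ‖r_k‖ ≈ 1.39e-1·0.414^k.
Need 0.414^k ≤ 1e-11/1.39e-1 = 7.19424e-11.
k ≥ ln(7.19424e-11)/ln(0.414) = -23.3552/-0.88189 = 26.483.
Smallest integer k = 27.

27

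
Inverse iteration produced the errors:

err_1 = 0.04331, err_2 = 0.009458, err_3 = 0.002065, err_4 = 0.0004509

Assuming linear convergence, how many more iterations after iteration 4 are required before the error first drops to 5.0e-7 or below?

Rate ρ ≈ err_4/err_3 = 0.0004509/0.002065 = 0.2184.
After j more steps, err_{4+j} ≈ 0.0004509·ρ^j; need ρ^j ≤ 5.0e-7/0.0004509 = 0.00110889.
j ≥ ln(0.00110889)/ln(0.2184) = -6.8044/-1.52143 = 4.472.
So 5 more iterations are needed.

5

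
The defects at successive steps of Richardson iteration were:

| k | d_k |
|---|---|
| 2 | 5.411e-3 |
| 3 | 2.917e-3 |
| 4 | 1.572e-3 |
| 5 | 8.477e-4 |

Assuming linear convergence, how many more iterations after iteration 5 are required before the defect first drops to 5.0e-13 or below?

35

Rate ρ ≈ d_5/d_4 = 8.477e-4/1.572e-3 = 0.5392.
After j more steps, d_{5+j} ≈ 8.477e-4·ρ^j; need ρ^j ≤ 5.0e-13/8.477e-4 = 5.89831e-10.
j ≥ ln(5.89831e-10)/ln(0.5392) = -21.2512/-0.61767 = 34.405.
So 35 more iterations are needed.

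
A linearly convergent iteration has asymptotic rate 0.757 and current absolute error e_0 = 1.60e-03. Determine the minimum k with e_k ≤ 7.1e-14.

After k steps, e_k ≈ 1.60e-03·0.757^k.
Need 0.757^k ≤ 7.1e-14/1.60e-03 = 4.4375e-11.
k ≥ ln(4.4375e-11)/ln(0.757) = -23.8383/-0.27839 = 85.629.
Smallest integer k = 86.

86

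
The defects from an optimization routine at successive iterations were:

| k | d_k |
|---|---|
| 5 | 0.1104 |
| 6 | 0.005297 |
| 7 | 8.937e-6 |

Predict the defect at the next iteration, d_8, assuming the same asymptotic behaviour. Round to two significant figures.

1.3e-11

First estimate the order: p ≈ ln(d_7/d_6) / ln(d_6/d_5) = ln(8.937e-6/0.005297)/ln(0.005297/0.1104) = ln(0.00168718)/ln(0.0479801) ≈ 2.1023.
Then d_8 ≈ d_7·(d_7/d_6)^p = 8.937e-6·(0.00168718)^2.1023 = 8.937e-6·1.48136e-06 ≈ 1.324e-11.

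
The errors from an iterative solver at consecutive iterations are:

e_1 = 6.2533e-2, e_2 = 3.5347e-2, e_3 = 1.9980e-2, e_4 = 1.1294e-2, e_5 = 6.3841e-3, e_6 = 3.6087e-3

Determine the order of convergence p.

Consecutive ratios: e_6/e_5 = 3.6087e-3/6.3841e-3 = 0.565264, e_5/e_4 = 6.3841e-3/1.1294e-2 = 0.565265.
p ≈ ln(0.565264)/ln(0.565265) = -0.5705/-0.5705 ≈ 1.00.
So the convergence is linear (order 1).

1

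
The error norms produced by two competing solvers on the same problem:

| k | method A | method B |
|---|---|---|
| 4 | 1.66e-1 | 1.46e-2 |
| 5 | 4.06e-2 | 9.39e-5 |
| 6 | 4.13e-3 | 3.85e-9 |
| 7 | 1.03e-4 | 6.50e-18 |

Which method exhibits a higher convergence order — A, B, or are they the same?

B

Method A: p ≈ ln(1.03e-4/4.13e-3)/ln(4.13e-3/4.06e-2) ≈ 1.62.
Method B: p ≈ ln(6.50e-18/3.85e-9)/ln(3.85e-9/9.39e-5) ≈ 2.00.
Method B has the higher order (≈2.0 vs ≈1.6).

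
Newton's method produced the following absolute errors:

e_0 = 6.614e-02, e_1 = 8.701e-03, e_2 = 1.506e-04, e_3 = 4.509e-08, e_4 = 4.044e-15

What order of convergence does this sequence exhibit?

Consecutive ratios: e_4/e_3 = 4.044e-15/4.509e-08 = 8.96873e-08, e_3/e_2 = 4.509e-08/1.506e-04 = 0.000299402.
p ≈ ln(8.96873e-08)/ln(0.000299402) = -16.2269/-8.1137 ≈ 2.00.
So the convergence is quadratic (order 2).

2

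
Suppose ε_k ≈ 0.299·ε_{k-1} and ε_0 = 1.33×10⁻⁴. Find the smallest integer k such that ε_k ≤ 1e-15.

22

After k steps, ε_k ≈ 1.33×10⁻⁴·0.299^k.
Need 0.299^k ≤ 1e-15/1.33×10⁻⁴ = 7.5188e-12.
k ≥ ln(7.5188e-12)/ln(0.299) = -25.6136/-1.20731 = 21.215.
Smallest integer k = 22.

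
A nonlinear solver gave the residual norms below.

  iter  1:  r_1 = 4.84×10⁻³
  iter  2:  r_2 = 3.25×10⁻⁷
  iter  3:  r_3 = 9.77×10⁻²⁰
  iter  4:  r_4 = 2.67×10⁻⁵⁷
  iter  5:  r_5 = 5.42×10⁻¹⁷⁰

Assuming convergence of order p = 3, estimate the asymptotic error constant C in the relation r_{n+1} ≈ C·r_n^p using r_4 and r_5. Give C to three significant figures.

C ≈ r_5 / r_4^3
  = 5.42×10⁻¹⁷⁰ / (2.67×10⁻⁵⁷)^3
  = 5.42×10⁻¹⁷⁰ / 1.90342e-170 ≈ 2.8475

2.85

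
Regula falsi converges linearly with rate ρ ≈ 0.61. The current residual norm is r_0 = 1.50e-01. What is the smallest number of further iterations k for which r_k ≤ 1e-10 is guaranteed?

43

After k steps, r_k ≈ 1.50e-01·0.61^k.
Need 0.61^k ≤ 1e-10/1.50e-01 = 6.66667e-10.
k ≥ ln(6.66667e-10)/ln(0.61) = -21.1287/-0.49430 = 42.745.
Smallest integer k = 43.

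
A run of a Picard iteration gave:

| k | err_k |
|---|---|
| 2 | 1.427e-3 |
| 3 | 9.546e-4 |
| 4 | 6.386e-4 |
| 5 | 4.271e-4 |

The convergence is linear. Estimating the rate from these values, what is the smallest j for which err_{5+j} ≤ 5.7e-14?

57

Rate ρ ≈ err_5/err_4 = 4.271e-4/6.386e-4 = 0.6688.
After j more steps, err_{5+j} ≈ 4.271e-4·ρ^j; need ρ^j ≤ 5.7e-14/4.271e-4 = 1.33458e-10.
j ≥ ln(1.33458e-10)/ln(0.6688) = -22.7372/-0.40227 = 56.522.
So 57 more iterations are needed.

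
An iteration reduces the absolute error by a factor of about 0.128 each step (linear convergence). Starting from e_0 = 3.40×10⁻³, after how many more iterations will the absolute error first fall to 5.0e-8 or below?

After k steps, e_k ≈ 3.40×10⁻³·0.128^k.
Need 0.128^k ≤ 5.0e-8/3.40×10⁻³ = 1.47059e-05.
k ≥ ln(1.47059e-05)/ln(0.128) = -11.1273/-2.05573 = 5.413.
Smallest integer k = 6.

6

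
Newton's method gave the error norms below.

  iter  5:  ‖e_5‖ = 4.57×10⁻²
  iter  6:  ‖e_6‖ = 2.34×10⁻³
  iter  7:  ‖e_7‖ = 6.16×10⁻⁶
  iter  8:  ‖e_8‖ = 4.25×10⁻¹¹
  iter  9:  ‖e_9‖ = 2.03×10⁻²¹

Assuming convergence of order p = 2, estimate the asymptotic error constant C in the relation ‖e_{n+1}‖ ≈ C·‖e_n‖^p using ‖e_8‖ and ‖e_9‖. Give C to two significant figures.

C ≈ ‖e_9‖ / ‖e_8‖^2
  = 2.03×10⁻²¹ / (4.25×10⁻¹¹)^2
  = 2.03×10⁻²¹ / 1.80625e-21 ≈ 1.1239

1.1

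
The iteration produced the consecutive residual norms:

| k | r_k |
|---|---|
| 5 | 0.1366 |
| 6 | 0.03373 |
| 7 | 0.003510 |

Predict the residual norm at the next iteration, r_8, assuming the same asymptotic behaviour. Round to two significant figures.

First estimate the order: p ≈ ln(r_7/r_6) / ln(r_6/r_5) = ln(0.003510/0.03373)/ln(0.03373/0.1366) = ln(0.104062)/ln(0.246925) ≈ 1.6178.
Then r_8 ≈ r_7·(r_7/r_6)^p = 0.003510·(0.104062)^1.6178 = 0.003510·0.0257143 ≈ 9.026e-05.

9.0e-5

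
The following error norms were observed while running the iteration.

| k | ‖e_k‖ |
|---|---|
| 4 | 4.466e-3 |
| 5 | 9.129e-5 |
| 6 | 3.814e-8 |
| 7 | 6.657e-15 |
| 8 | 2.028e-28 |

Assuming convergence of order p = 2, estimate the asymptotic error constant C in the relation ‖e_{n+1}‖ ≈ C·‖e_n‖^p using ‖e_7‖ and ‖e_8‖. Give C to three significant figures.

C ≈ ‖e_8‖ / ‖e_7‖^2
  = 2.028e-28 / (6.657e-15)^2
  = 2.028e-28 / 4.43156e-29 ≈ 4.5763

4.58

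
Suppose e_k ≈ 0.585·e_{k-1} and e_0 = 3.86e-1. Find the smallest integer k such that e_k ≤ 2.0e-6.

After k steps, e_k ≈ 3.86e-1·0.585^k.
Need 0.585^k ≤ 2.0e-6/3.86e-1 = 5.18135e-06.
k ≥ ln(5.18135e-06)/ln(0.585) = -12.1704/-0.53614 = 22.700.
Smallest integer k = 23.

23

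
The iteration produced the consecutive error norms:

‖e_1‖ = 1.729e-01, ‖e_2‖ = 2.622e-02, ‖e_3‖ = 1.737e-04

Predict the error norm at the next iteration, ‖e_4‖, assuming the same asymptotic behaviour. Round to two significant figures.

2.8e-10

First estimate the order: p ≈ ln(‖e_3‖/‖e_2‖) / ln(‖e_2‖/‖e_1‖) = ln(1.737e-04/2.622e-02)/ln(2.622e-02/1.729e-01) = ln(0.00662471)/ln(0.151648) ≈ 2.6598.
Then ‖e_4‖ ≈ ‖e_3‖·(‖e_3‖/‖e_2‖)^p = 1.737e-04·(0.00662471)^2.6598 = 1.737e-04·1.60228e-06 ≈ 2.783e-10.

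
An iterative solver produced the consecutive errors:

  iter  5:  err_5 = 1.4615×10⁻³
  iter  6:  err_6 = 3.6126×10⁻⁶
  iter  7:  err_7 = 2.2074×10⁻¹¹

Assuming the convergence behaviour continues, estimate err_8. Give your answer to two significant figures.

First estimate the order: p ≈ ln(err_7/err_6) / ln(err_6/err_5) = ln(2.2074×10⁻¹¹/3.6126×10⁻⁶)/ln(3.6126×10⁻⁶/1.4615×10⁻³) = ln(6.11028e-06)/ln(0.00247184) ≈ 2.0000.
Then err_8 ≈ err_7·(err_7/err_6)^p = 2.2074×10⁻¹¹·(6.11028e-06)^2.0000 = 2.2074×10⁻¹¹·3.73355e-11 ≈ 8.241e-22.

8.2e-22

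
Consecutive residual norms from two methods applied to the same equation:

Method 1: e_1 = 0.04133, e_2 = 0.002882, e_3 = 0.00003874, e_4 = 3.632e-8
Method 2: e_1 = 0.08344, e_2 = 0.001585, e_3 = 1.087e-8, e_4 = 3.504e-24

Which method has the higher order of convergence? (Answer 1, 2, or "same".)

2

Method 1: p ≈ ln(3.632e-8/0.00003874)/ln(0.00003874/0.002882) ≈ 1.62.
Method 2: p ≈ ln(3.504e-24/1.087e-8)/ln(1.087e-8/0.001585) ≈ 3.00.
Method 2 has the higher order (≈3.0 vs ≈1.6).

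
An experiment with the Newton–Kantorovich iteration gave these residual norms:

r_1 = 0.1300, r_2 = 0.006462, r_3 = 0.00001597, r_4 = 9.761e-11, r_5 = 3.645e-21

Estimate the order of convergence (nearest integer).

2

Consecutive ratios: r_5/r_4 = 3.645e-21/9.761e-11 = 3.73425e-11, r_4/r_3 = 9.761e-11/0.00001597 = 6.11209e-06.
p ≈ ln(3.73425e-11)/ln(6.11209e-06) = -24.0109/-12.0052 ≈ 2.00.
So the convergence is quadratic (order 2).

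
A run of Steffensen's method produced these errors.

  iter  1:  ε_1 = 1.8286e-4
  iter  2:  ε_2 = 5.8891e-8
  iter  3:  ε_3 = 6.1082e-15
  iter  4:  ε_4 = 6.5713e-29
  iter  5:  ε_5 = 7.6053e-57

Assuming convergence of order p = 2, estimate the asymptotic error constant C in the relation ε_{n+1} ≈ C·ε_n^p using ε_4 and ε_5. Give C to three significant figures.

1.76

C ≈ ε_5 / ε_4^2
  = 7.6053e-57 / (6.5713e-29)^2
  = 7.6053e-57 / 4.3182e-57 ≈ 1.7612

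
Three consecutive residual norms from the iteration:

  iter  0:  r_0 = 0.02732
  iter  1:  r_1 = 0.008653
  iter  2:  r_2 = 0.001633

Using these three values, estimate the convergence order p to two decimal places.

p ≈ ln(r_2/r_1) / ln(r_1/r_0)
  = ln(0.001633/0.008653) / ln(0.008653/0.02732)
  = ln(0.188721) / ln(0.316728)
  = -1.66749 / -1.14971 ≈ 1.45036

1.45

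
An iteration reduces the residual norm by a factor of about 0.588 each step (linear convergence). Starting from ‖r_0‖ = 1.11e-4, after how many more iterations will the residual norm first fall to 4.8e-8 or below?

After k steps, ‖r_k‖ ≈ 1.11e-4·0.588^k.
Need 0.588^k ≤ 4.8e-8/1.11e-4 = 0.000432432.
k ≥ ln(0.000432432)/ln(0.588) = -7.7461/-0.53103 = 14.587.
Smallest integer k = 15.

15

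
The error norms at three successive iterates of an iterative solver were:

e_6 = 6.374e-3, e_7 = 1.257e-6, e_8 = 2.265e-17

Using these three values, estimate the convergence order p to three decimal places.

p ≈ ln(e_8/e_7) / ln(e_7/e_6)
  = ln(2.265e-17/1.257e-6) / ln(1.257e-6/6.374e-3)
  = ln(1.80191e-11) / ln(0.000197207)
  = -24.739589 / -8.531257 ≈ 2.899876

2.900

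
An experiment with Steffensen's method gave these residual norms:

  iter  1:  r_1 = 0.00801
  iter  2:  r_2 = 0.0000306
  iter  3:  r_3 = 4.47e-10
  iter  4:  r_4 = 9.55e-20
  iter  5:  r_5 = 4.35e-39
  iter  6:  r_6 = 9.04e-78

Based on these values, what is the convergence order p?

Consecutive ratios: r_6/r_5 = 9.04e-78/4.35e-39 = 2.07816e-39, r_5/r_4 = 4.35e-39/9.55e-20 = 4.55497e-20.
p ≈ ln(2.07816e-39)/ln(4.55497e-20) = -89.0693/-44.5355 ≈ 2.00.
So the convergence is quadratic (order 2).

2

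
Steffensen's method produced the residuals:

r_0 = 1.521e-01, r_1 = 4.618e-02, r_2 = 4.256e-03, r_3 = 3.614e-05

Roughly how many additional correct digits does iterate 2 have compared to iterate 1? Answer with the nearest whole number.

Digits gained ≈ log₁₀(r_1/r_2) = log₁₀(4.618e-02/4.256e-03) = log₁₀(10.8506) ≈ 1.035.

1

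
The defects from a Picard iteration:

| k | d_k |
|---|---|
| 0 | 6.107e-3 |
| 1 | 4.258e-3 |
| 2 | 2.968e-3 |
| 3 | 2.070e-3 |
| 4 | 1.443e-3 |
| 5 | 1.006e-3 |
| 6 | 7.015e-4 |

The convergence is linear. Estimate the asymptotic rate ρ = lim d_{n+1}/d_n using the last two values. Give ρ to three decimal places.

ρ ≈ d_6/d_5 = 7.015e-4/1.006e-3 = 0.69732

0.697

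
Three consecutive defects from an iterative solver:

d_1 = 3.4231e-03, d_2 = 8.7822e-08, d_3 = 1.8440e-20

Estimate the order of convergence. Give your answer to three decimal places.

2.762

p ≈ ln(d_3/d_2) / ln(d_2/d_1)
  = ln(1.8440e-20/8.7822e-08) / ln(8.7822e-08/3.4231e-03)
  = ln(2.0997e-13) / ln(2.56557e-05)
  = -29.191812 / -10.570745 ≈ 2.761566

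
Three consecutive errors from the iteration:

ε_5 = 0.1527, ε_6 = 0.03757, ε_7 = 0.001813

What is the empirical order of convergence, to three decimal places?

p ≈ ln(ε_7/ε_6) / ln(ε_6/ε_5)
  = ln(0.001813/0.03757) / ln(0.03757/0.1527)
  = ln(0.0482566) / ln(0.246038)
  = -3.031223 / -1.402269 ≈ 2.161656

2.162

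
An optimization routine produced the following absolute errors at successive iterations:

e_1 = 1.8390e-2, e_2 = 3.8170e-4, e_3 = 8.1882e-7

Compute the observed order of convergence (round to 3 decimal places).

1.586

p ≈ ln(e_3/e_2) / ln(e_2/e_1)
  = ln(8.1882e-7/3.8170e-4) / ln(3.8170e-4/1.8390e-2)
  = ln(0.00214519) / ln(0.0207558)
  = -6.144527 / -3.874930 ≈ 1.585713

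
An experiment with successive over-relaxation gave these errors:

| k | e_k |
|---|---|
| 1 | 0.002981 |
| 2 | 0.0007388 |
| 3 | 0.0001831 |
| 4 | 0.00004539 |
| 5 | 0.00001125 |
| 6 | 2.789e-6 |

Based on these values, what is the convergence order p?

Consecutive ratios: e_6/e_5 = 2.789e-6/0.00001125 = 0.247911, e_5/e_4 = 0.00001125/0.00004539 = 0.247852.
p ≈ ln(0.247911)/ln(0.247852) = -1.3947/-1.3949 ≈ 1.00.
So the convergence is linear (order 1).

1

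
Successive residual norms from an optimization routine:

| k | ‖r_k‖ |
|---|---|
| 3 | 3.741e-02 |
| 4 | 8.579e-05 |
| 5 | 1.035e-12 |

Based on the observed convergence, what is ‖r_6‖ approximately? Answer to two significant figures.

First estimate the order: p ≈ ln(‖r_5‖/‖r_4‖) / ln(‖r_4‖/‖r_3‖) = ln(1.035e-12/8.579e-05)/ln(8.579e-05/3.741e-02) = ln(1.20643e-08)/ln(0.00229324) ≈ 2.9999.
Then ‖r_6‖ ≈ ‖r_5‖·(‖r_5‖/‖r_4‖)^p = 1.035e-12·(1.20643e-08)^2.9999 = 1.035e-12·1.75913e-24 ≈ 1.821e-36.

1.8e-36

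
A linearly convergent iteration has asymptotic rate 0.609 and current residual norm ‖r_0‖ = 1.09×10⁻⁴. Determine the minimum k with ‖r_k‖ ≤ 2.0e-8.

After k steps, ‖r_k‖ ≈ 1.09×10⁻⁴·0.609^k.
Need 0.609^k ≤ 2.0e-8/1.09×10⁻⁴ = 0.000183486.
k ≥ ln(0.000183486)/ln(0.609) = -8.6034/-0.49594 = 17.348.
Smallest integer k = 18.

18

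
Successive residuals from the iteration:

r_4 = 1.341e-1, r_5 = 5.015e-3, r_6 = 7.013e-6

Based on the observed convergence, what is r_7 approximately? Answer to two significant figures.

First estimate the order: p ≈ ln(r_6/r_5) / ln(r_5/r_4) = ln(7.013e-6/5.015e-3)/ln(5.015e-3/1.341e-1) = ln(0.0013984)/ln(0.0373975) ≈ 2.0000.
Then r_7 ≈ r_6·(r_6/r_5)^p = 7.013e-6·(0.0013984)^2.0000 = 7.013e-6·1.95552e-06 ≈ 1.371e-11.

1.4e-11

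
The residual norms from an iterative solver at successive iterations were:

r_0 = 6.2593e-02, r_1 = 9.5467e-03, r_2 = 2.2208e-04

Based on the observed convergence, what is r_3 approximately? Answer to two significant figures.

First estimate the order: p ≈ ln(r_2/r_1) / ln(r_1/r_0) = ln(2.2208e-04/9.5467e-03)/ln(9.5467e-03/6.2593e-02) = ln(0.0232625)/ln(0.15252) ≈ 2.0000.
Then r_3 ≈ r_2·(r_2/r_1)^p = 2.2208e-04·(0.0232625)^2.0000 = 2.2208e-04·0.000541144 ≈ 1.202e-07.

1.2e-7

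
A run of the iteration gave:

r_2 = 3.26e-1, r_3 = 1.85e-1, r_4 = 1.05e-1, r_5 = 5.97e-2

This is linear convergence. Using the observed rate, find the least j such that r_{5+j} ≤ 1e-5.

Rate ρ ≈ r_5/r_4 = 5.97e-2/1.05e-1 = 0.5686.
After j more steps, r_{5+j} ≈ 5.97e-2·ρ^j; need ρ^j ≤ 1e-5/5.97e-2 = 0.000167504.
j ≥ ln(0.000167504)/ln(0.5686) = -8.6945/-0.56458 = 15.400.
So 16 more iterations are needed.

16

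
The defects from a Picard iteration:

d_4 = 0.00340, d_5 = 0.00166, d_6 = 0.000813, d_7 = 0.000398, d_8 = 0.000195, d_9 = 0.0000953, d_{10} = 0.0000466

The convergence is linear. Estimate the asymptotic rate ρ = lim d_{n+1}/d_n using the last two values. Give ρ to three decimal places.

ρ ≈ d_{10}/d_9 = 0.0000466/0.0000953 = 0.48898

0.489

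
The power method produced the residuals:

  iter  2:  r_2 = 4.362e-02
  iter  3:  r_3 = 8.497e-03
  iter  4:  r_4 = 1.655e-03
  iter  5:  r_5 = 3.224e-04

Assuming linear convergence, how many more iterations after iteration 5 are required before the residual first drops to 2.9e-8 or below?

6

Rate ρ ≈ r_5/r_4 = 3.224e-04/1.655e-03 = 0.1948.
After j more steps, r_{5+j} ≈ 3.224e-04·ρ^j; need ρ^j ≤ 2.9e-8/3.224e-04 = 8.99504e-05.
j ≥ ln(8.99504e-05)/ln(0.1948) = -9.3163/-1.63578 = 5.695.
So 6 more iterations are needed.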